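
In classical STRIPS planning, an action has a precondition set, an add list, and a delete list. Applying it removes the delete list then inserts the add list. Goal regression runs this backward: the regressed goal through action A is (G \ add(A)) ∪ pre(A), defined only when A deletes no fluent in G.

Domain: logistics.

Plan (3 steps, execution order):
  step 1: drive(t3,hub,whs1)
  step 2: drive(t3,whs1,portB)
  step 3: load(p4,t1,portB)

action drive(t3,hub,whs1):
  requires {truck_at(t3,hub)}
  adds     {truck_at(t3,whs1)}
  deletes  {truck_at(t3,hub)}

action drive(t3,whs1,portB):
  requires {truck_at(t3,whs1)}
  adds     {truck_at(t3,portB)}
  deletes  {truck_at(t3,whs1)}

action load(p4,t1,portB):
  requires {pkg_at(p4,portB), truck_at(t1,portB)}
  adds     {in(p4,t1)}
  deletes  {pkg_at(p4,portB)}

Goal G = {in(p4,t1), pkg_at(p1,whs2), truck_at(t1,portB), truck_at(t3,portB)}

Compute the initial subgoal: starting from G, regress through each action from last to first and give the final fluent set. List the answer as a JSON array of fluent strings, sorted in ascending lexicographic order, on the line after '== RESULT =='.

Regress step by step:
  through step 3 (load(p4,t1,portB)): drop {in(p4,t1)}, keep {pkg_at(p1,whs2), truck_at(t1,portB), truck_at(t3,portB)}, require {pkg_at(p4,portB), truck_at(t1,portB)}
    → {pkg_at(p1,whs2), pkg_at(p4,portB), truck_at(t1,portB), truck_at(t3,portB)}
  through step 2 (drive(t3,whs1,portB)): drop {truck_at(t3,portB)}, keep {pkg_at(p1,whs2), pkg_at(p4,portB), truck_at(t1,portB)}, require {truck_at(t3,whs1)}
    → {pkg_at(p1,whs2), pkg_at(p4,portB), truck_at(t1,portB), truck_at(t3,whs1)}
  through step 1 (drive(t3,hub,whs1)): drop {truck_at(t3,whs1)}, keep {pkg_at(p1,whs2), pkg_at(p4,portB), truck_at(t1,portB)}, require {truck_at(t3,hub)}
    → {pkg_at(p1,whs2), pkg_at(p4,portB), truck_at(t1,portB), truck_at(t3,hub)}

== RESULT ==
["pkg_at(p1,whs2)", "pkg_at(p4,portB)", "truck_at(t1,portB)", "truck_at(t3,hub)"]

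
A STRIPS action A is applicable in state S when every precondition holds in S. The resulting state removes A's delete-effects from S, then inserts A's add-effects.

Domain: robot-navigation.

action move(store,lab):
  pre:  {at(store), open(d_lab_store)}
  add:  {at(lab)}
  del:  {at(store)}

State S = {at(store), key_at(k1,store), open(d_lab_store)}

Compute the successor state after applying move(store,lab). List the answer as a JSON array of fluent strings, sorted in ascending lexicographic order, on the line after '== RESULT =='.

Progress:
  pre ⊆ S: {at(store), open(d_lab_store)} ⊆ S  — applicable
  S \ del = {key_at(k1,store), open(d_lab_store)}
  ∪ add   = {at(lab), key_at(k1,store), open(d_lab_store)}

== RESULT ==
["at(lab)", "key_at(k1,store)", "open(d_lab_store)"]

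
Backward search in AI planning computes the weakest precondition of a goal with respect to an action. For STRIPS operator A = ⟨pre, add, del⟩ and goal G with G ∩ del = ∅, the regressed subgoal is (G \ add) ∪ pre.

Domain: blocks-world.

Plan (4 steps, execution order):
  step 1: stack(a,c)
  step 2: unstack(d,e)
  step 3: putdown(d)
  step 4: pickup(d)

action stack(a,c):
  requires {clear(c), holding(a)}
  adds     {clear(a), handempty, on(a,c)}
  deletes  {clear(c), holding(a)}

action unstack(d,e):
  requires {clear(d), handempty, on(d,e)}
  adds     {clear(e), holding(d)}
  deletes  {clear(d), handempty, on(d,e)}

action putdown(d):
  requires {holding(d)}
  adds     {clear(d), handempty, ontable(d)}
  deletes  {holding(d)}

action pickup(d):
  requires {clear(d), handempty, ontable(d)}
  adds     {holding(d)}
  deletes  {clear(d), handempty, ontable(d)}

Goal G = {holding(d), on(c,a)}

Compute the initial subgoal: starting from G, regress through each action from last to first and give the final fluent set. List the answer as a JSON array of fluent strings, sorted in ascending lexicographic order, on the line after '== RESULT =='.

Regress step by step:
  through step 4 (pickup(d)): drop {holding(d)}, keep {on(c,a)}, require {clear(d), handempty, ontable(d)}
    → {clear(d), handempty, on(c,a), ontable(d)}
  through step 3 (putdown(d)): drop {clear(d), handempty, ontable(d)}, keep {on(c,a)}, require {holding(d)}
    → {holding(d), on(c,a)}
  through step 2 (unstack(d,e)): drop {holding(d)}, keep {on(c,a)}, require {clear(d), handempty, on(d,e)}
    → {clear(d), handempty, on(c,a), on(d,e)}
  through step 1 (stack(a,c)): drop {handempty}, keep {clear(d), on(c,a), on(d,e)}, require {clear(c), holding(a)}
    → {clear(c), clear(d), holding(a), on(c,a), on(d,e)}

== RESULT ==
["clear(c)", "clear(d)", "holding(a)", "on(c,a)", "on(d,e)"]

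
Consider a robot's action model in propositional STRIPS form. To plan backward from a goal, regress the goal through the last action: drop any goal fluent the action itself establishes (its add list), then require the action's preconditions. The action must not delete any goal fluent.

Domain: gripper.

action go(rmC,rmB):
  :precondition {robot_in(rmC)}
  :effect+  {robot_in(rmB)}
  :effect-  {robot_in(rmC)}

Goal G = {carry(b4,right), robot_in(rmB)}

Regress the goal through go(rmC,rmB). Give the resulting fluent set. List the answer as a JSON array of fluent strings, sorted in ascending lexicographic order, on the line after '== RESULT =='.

Regress:
  G ∩ del = {}  (empty — regression defined)
  G \ add = {carry(b4,right), robot_in(rmB)} \ {robot_in(rmB)} = {carry(b4,right)}
  ∪ pre   = {carry(b4,right)} ∪ {robot_in(rmC)}
          = {carry(b4,right), robot_in(rmC)}

== RESULT ==
["carry(b4,right)", "robot_in(rmC)"]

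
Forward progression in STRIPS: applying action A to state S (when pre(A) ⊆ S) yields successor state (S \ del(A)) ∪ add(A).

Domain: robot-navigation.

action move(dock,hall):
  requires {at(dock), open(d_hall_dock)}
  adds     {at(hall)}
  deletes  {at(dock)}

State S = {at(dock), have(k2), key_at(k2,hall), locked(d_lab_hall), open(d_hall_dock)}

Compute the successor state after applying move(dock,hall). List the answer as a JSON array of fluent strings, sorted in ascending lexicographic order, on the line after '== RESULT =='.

Progress:
  pre ⊆ S: {at(dock), open(d_hall_dock)} ⊆ S  — applicable
  S \ del = {have(k2), key_at(k2,hall), locked(d_lab_hall), open(d_hall_dock)}
  ∪ add   = {at(hall), have(k2), key_at(k2,hall), locked(d_lab_hall), open(d_hall_dock)}

== RESULT ==
["at(hall)", "have(k2)", "key_at(k2,hall)", "locked(d_lab_hall)", "open(d_hall_dock)"]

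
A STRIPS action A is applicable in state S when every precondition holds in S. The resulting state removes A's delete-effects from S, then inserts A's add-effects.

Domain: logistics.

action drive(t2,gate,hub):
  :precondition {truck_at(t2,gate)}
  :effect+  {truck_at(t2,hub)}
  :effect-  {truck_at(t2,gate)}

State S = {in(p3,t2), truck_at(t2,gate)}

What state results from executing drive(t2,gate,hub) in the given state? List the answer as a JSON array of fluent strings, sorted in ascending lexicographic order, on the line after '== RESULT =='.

Compute (S \ del) ∪ add:
  pre ⊆ S: {truck_at(t2,gate)} ⊆ S  — applicable
  S \ del = {in(p3,t2)}
  ∪ add   = {in(p3,t2), truck_at(t2,hub)}

== RESULT ==
["in(p3,t2)", "truck_at(t2,hub)"]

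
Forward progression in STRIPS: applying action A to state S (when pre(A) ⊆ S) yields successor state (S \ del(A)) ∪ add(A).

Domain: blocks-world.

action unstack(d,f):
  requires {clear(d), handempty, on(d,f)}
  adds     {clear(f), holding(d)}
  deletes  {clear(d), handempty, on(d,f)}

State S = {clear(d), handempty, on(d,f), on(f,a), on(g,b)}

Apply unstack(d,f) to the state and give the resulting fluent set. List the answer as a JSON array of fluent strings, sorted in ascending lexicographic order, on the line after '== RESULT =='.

Compute (S \ del) ∪ add:
  pre ⊆ S: {clear(d), handempty, on(d,f)} ⊆ S  — applicable
  S \ del = {on(f,a), on(g,b)}
  ∪ add   = {clear(f), holding(d), on(f,a), on(g,b)}

== RESULT ==
["clear(f)", "holding(d)", "on(f,a)", "on(g,b)"]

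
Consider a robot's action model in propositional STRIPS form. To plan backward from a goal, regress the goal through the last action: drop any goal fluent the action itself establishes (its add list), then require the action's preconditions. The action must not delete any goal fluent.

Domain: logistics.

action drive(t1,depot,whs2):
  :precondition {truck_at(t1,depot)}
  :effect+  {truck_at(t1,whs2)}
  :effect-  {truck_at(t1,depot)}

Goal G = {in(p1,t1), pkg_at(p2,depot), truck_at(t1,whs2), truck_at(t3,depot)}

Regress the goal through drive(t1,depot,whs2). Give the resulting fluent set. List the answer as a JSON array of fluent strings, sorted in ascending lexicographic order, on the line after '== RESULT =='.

Compute (G \ add) ∪ pre:
  G ∩ del = {}  (empty — regression defined)
  G \ add = {in(p1,t1), pkg_at(p2,depot), truck_at(t1,whs2), truck_at(t3,depot)} \ {truck_at(t1,whs2)} = {in(p1,t1), pkg_at(p2,depot), truck_at(t3,depot)}
  ∪ pre   = {in(p1,t1), pkg_at(p2,depot), truck_at(t3,depot)} ∪ {truck_at(t1,depot)}
          = {in(p1,t1), pkg_at(p2,depot), truck_at(t1,depot), truck_at(t3,depot)}

== RESULT ==
["in(p1,t1)", "pkg_at(p2,depot)", "truck_at(t1,depot)", "truck_at(t3,depot)"]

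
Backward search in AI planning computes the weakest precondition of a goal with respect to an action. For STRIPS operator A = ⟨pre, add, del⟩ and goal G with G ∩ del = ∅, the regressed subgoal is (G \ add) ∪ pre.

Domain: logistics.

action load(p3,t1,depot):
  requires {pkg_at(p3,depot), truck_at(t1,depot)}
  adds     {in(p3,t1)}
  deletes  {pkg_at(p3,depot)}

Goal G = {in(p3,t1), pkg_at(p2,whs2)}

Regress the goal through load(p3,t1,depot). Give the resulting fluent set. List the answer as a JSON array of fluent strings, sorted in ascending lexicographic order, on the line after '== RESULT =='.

Compute (G \ add) ∪ pre:
  G ∩ del = {}  (empty — regression defined)
  G \ add = {in(p3,t1), pkg_at(p2,whs2)} \ {in(p3,t1)} = {pkg_at(p2,whs2)}
  ∪ pre   = {pkg_at(p2,whs2)} ∪ {pkg_at(p3,depot), truck_at(t1,depot)}
          = {pkg_at(p2,whs2), pkg_at(p3,depot), truck_at(t1,depot)}

== RESULT ==
["pkg_at(p2,whs2)", "pkg_at(p3,depot)", "truck_at(t1,depot)"]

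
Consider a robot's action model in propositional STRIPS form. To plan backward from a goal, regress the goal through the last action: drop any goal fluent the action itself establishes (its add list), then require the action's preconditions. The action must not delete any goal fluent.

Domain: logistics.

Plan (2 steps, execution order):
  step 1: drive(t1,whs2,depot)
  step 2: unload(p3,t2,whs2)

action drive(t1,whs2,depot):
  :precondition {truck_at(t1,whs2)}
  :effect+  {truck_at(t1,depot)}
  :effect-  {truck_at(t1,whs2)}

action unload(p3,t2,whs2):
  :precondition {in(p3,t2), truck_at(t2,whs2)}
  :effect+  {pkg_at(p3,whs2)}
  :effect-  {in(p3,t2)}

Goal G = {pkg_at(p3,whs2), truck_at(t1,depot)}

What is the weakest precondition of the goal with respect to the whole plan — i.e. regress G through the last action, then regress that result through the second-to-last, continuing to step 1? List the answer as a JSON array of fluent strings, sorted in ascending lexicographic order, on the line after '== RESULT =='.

Work backward from the goal:
  through step 2 (unload(p3,t2,whs2)): drop {pkg_at(p3,whs2)}, keep {truck_at(t1,depot)}, require {in(p3,t2), truck_at(t2,whs2)}
    → {in(p3,t2), truck_at(t1,depot), truck_at(t2,whs2)}
  through step 1 (drive(t1,whs2,depot)): drop {truck_at(t1,depot)}, keep {in(p3,t2), truck_at(t2,whs2)}, require {truck_at(t1,whs2)}
    → {in(p3,t2), truck_at(t1,whs2), truck_at(t2,whs2)}

== RESULT ==
["in(p3,t2)", "truck_at(t1,whs2)", "truck_at(t2,whs2)"]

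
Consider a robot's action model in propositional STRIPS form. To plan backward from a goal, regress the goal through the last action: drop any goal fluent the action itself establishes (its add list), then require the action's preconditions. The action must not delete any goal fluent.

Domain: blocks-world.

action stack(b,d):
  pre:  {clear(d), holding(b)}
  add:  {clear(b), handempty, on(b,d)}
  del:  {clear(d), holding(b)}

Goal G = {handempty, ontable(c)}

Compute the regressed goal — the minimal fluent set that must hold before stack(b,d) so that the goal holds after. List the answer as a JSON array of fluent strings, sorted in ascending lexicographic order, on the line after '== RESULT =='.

Regress:
  G ∩ del = {}  (empty — regression defined)
  G \ add = {handempty, ontable(c)} \ {clear(b), handempty, on(b,d)} = {ontable(c)}
  ∪ pre   = {ontable(c)} ∪ {clear(d), holding(b)}
          = {clear(d), holding(b), ontable(c)}

== RESULT ==
["clear(d)", "holding(b)", "ontable(c)"]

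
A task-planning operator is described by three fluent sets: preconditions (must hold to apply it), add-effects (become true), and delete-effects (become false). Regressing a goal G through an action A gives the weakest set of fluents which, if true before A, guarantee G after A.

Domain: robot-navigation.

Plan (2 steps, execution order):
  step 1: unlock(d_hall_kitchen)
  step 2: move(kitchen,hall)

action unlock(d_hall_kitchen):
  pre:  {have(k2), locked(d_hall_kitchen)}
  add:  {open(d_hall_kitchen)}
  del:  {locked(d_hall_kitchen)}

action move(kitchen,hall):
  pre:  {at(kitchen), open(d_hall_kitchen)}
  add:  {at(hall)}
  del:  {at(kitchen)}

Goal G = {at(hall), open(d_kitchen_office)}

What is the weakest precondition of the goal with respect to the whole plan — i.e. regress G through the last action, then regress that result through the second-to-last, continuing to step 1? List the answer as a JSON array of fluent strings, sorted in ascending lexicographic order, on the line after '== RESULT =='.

Regress step by step:
  through step 2 (move(kitchen,hall)): drop {at(hall)}, keep {open(d_kitchen_office)}, require {at(kitchen), open(d_hall_kitchen)}
    → {at(kitchen), open(d_hall_kitchen), open(d_kitchen_office)}
  through step 1 (unlock(d_hall_kitchen)): drop {open(d_hall_kitchen)}, keep {at(kitchen), open(d_kitchen_office)}, require {have(k2), locked(d_hall_kitchen)}
    → {at(kitchen), have(k2), locked(d_hall_kitchen), open(d_kitchen_office)}

== RESULT ==
["at(kitchen)", "have(k2)", "locked(d_hall_kitchen)", "open(d_kitchen_office)"]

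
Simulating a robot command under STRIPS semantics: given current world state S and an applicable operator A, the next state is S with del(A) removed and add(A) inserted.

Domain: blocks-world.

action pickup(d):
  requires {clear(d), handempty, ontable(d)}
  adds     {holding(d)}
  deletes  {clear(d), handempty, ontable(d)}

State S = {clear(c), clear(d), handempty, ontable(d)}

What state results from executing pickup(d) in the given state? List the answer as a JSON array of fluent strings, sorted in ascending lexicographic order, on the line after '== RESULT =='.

Compute (S \ del) ∪ add:
  pre ⊆ S: {clear(d), handempty, ontable(d)} ⊆ S  — applicable
  S \ del = {clear(c)}
  ∪ add   = {clear(c), holding(d)}

== RESULT ==
["clear(c)", "holding(d)"]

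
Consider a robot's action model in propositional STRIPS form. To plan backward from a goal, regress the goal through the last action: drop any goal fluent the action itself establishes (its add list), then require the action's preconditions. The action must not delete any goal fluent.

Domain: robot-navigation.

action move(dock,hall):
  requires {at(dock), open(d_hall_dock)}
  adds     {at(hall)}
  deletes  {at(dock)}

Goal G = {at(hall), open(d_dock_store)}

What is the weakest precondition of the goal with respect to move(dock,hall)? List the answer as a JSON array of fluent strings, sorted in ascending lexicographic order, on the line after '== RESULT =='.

Regress:
  G ∩ del = {}  (empty — regression defined)
  G \ add = {at(hall), open(d_dock_store)} \ {at(hall)} = {open(d_dock_store)}
  ∪ pre   = {open(d_dock_store)} ∪ {at(dock), open(d_hall_dock)}
          = {at(dock), open(d_dock_store), open(d_hall_dock)}

== RESULT ==
["at(dock)", "open(d_dock_store)", "open(d_hall_dock)"]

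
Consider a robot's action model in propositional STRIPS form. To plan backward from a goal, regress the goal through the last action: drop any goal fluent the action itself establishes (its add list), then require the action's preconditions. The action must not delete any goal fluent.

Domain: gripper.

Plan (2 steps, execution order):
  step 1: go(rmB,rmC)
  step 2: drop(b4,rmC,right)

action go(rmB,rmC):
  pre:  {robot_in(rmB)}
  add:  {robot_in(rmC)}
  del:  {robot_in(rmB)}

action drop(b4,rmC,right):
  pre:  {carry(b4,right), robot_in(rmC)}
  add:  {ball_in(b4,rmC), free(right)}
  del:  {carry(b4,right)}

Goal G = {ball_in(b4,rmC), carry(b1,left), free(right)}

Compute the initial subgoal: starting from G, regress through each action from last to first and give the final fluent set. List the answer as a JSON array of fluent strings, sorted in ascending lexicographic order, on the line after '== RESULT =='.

Regress step by step:
  through step 2 (drop(b4,rmC,right)): drop {ball_in(b4,rmC), free(right)}, keep {carry(b1,left)}, require {carry(b4,right), robot_in(rmC)}
    → {carry(b1,left), carry(b4,right), robot_in(rmC)}
  through step 1 (go(rmB,rmC)): drop {robot_in(rmC)}, keep {carry(b1,left), carry(b4,right)}, require {robot_in(rmB)}
    → {carry(b1,left), carry(b4,right), robot_in(rmB)}

== RESULT ==
["carry(b1,left)", "carry(b4,right)", "robot_in(rmB)"]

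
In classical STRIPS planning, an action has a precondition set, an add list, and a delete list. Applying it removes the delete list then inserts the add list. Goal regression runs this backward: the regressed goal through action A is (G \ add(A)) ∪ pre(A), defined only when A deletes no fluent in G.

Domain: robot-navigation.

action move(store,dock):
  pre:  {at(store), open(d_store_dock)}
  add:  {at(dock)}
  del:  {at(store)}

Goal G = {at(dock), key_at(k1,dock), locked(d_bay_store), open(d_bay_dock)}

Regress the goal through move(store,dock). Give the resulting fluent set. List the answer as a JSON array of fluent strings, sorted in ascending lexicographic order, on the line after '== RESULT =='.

Regress:
  G ∩ del = {}  (empty — regression defined)
  G \ add = {at(dock), key_at(k1,dock), locked(d_bay_store), open(d_bay_dock)} \ {at(dock)} = {key_at(k1,dock), locked(d_bay_store), open(d_bay_dock)}
  ∪ pre   = {key_at(k1,dock), locked(d_bay_store), open(d_bay_dock)} ∪ {at(store), open(d_store_dock)}
          = {at(store), key_at(k1,dock), locked(d_bay_store), open(d_bay_dock), open(d_store_dock)}

== RESULT ==
["at(store)", "key_at(k1,dock)", "locked(d_bay_store)", "open(d_bay_dock)", "open(d_store_dock)"]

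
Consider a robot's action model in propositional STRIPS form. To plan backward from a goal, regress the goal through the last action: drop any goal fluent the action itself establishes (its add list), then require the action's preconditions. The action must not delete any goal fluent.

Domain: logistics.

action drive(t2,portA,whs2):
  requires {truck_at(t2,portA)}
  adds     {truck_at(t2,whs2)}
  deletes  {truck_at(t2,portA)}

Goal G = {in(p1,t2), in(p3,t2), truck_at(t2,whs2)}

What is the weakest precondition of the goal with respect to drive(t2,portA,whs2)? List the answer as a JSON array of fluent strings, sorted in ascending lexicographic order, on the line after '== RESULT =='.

Compute (G \ add) ∪ pre:
  G ∩ del = {}  (empty — regression defined)
  G \ add = {in(p1,t2), in(p3,t2), truck_at(t2,whs2)} \ {truck_at(t2,whs2)} = {in(p1,t2), in(p3,t2)}
  ∪ pre   = {in(p1,t2), in(p3,t2)} ∪ {truck_at(t2,portA)}
          = {in(p1,t2), in(p3,t2), truck_at(t2,portA)}

== RESULT ==
["in(p1,t2)", "in(p3,t2)", "truck_at(t2,portA)"]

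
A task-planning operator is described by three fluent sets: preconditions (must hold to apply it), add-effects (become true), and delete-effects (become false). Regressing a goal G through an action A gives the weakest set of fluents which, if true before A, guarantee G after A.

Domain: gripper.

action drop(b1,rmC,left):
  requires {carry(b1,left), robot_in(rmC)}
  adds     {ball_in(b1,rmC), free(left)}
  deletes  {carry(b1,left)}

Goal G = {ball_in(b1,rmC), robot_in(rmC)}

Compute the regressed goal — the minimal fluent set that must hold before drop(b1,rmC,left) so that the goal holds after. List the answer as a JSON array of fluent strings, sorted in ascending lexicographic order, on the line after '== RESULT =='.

Compute (G \ add) ∪ pre:
  G ∩ del = {}  (empty — regression defined)
  G \ add = {ball_in(b1,rmC), robot_in(rmC)} \ {ball_in(b1,rmC), free(left)} = {robot_in(rmC)}
  ∪ pre   = {robot_in(rmC)} ∪ {carry(b1,left), robot_in(rmC)}
          = {carry(b1,left), robot_in(rmC)}

== RESULT ==
["carry(b1,left)", "robot_in(rmC)"]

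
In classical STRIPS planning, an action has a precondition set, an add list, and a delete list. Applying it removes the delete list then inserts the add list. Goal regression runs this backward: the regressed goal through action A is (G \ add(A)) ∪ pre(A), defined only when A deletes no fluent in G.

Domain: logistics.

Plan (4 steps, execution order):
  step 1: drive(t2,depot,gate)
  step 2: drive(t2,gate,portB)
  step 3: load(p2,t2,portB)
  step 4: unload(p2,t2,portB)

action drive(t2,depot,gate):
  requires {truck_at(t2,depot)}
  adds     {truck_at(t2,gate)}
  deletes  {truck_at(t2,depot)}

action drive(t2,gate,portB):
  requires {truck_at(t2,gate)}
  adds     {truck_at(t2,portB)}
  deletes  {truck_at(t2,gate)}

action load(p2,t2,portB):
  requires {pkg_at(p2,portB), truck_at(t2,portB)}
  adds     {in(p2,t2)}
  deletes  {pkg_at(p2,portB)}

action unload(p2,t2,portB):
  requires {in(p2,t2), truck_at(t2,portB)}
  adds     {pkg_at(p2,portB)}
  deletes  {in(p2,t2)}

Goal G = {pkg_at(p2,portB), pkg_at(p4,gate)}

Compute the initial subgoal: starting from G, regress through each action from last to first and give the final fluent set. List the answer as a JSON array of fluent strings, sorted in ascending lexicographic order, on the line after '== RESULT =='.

Work backward from the goal:
  through step 4 (unload(p2,t2,portB)): drop {pkg_at(p2,portB)}, keep {pkg_at(p4,gate)}, require {in(p2,t2), truck_at(t2,portB)}
    → {in(p2,t2), pkg_at(p4,gate), truck_at(t2,portB)}
  through step 3 (load(p2,t2,portB)): drop {in(p2,t2)}, keep {pkg_at(p4,gate), truck_at(t2,portB)}, require {pkg_at(p2,portB), truck_at(t2,portB)}
    → {pkg_at(p2,portB), pkg_at(p4,gate), truck_at(t2,portB)}
  through step 2 (drive(t2,gate,portB)): drop {truck_at(t2,portB)}, keep {pkg_at(p2,portB), pkg_at(p4,gate)}, require {truck_at(t2,gate)}
    → {pkg_at(p2,portB), pkg_at(p4,gate), truck_at(t2,gate)}
  through step 1 (drive(t2,depot,gate)): drop {truck_at(t2,gate)}, keep {pkg_at(p2,portB), pkg_at(p4,gate)}, require {truck_at(t2,depot)}
    → {pkg_at(p2,portB), pkg_at(p4,gate), truck_at(t2,depot)}

== RESULT ==
["pkg_at(p2,portB)", "pkg_at(p4,gate)", "truck_at(t2,depot)"]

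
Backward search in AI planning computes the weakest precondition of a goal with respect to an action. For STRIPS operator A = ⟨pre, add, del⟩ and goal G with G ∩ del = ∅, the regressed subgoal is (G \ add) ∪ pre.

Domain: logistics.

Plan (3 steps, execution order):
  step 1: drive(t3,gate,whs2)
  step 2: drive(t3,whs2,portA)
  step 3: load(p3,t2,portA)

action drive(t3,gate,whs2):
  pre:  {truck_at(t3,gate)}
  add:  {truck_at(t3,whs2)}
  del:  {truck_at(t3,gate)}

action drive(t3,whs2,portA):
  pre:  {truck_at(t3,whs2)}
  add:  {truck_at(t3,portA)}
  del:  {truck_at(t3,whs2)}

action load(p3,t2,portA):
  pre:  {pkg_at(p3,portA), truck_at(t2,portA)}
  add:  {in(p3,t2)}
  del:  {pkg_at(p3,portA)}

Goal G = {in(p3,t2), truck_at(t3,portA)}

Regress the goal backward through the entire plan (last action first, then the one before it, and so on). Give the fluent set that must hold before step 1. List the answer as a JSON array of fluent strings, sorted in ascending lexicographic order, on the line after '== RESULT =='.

Regress step by step:
  through step 3 (load(p3,t2,portA)): drop {in(p3,t2)}, keep {truck_at(t3,portA)}, require {pkg_at(p3,portA), truck_at(t2,portA)}
    → {pkg_at(p3,portA), truck_at(t2,portA), truck_at(t3,portA)}
  through step 2 (drive(t3,whs2,portA)): drop {truck_at(t3,portA)}, keep {pkg_at(p3,portA), truck_at(t2,portA)}, require {truck_at(t3,whs2)}
    → {pkg_at(p3,portA), truck_at(t2,portA), truck_at(t3,whs2)}
  through step 1 (drive(t3,gate,whs2)): drop {truck_at(t3,whs2)}, keep {pkg_at(p3,portA), truck_at(t2,portA)}, require {truck_at(t3,gate)}
    → {pkg_at(p3,portA), truck_at(t2,portA), truck_at(t3,gate)}

== RESULT ==
["pkg_at(p3,portA)", "truck_at(t2,portA)", "truck_at(t3,gate)"]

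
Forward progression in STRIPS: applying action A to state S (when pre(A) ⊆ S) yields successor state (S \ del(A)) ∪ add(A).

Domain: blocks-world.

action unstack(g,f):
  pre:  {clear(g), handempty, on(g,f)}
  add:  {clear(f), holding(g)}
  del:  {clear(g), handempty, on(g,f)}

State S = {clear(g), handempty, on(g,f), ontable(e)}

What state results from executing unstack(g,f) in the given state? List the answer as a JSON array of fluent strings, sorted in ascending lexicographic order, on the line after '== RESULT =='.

Compute (S \ del) ∪ add:
  pre ⊆ S: {clear(g), handempty, on(g,f)} ⊆ S  — applicable
  S \ del = {ontable(e)}
  ∪ add   = {clear(f), holding(g), ontable(e)}

== RESULT ==
["clear(f)", "holding(g)", "ontable(e)"]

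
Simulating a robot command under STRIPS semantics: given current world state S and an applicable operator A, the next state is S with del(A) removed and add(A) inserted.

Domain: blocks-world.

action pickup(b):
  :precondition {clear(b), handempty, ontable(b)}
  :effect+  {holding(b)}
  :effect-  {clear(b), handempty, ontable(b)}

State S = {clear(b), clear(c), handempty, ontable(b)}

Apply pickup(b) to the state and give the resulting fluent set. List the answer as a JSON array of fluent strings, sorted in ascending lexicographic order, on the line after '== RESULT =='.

Compute (S \ del) ∪ add:
  pre ⊆ S: {clear(b), handempty, ontable(b)} ⊆ S  — applicable
  S \ del = {clear(c)}
  ∪ add   = {clear(c), holding(b)}

== RESULT ==
["clear(c)", "holding(b)"]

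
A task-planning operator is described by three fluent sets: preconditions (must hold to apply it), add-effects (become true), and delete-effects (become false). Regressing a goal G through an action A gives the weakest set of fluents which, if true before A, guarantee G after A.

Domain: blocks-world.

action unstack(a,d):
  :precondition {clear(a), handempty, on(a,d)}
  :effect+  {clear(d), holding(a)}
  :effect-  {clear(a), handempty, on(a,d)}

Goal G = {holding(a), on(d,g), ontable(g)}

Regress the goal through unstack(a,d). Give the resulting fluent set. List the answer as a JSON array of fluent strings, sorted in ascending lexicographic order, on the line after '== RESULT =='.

Regress:
  G ∩ del = {}  (empty — regression defined)
  G \ add = {holding(a), on(d,g), ontable(g)} \ {clear(d), holding(a)} = {on(d,g), ontable(g)}
  ∪ pre   = {on(d,g), ontable(g)} ∪ {clear(a), handempty, on(a,d)}
          = {clear(a), handempty, on(a,d), on(d,g), ontable(g)}

== RESULT ==
["clear(a)", "handempty", "on(a,d)", "on(d,g)", "ontable(g)"]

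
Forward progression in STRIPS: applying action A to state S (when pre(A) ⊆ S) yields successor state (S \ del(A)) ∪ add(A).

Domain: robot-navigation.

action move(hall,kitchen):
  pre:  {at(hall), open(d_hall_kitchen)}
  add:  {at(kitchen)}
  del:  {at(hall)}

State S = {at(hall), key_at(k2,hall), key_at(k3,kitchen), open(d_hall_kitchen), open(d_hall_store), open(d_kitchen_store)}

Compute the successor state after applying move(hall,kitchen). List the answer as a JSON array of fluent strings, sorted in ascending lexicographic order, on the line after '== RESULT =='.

Compute (S \ del) ∪ add:
  pre ⊆ S: {at(hall), open(d_hall_kitchen)} ⊆ S  — applicable
  S \ del = {key_at(k2,hall), key_at(k3,kitchen), open(d_hall_kitchen), open(d_hall_store), open(d_kitchen_store)}
  ∪ add   = {at(kitchen), key_at(k2,hall), key_at(k3,kitchen), open(d_hall_kitchen), open(d_hall_store), open(d_kitchen_store)}

== RESULT ==
["at(kitchen)", "key_at(k2,hall)", "key_at(k3,kitchen)", "open(d_hall_kitchen)", "open(d_hall_store)", "open(d_kitchen_store)"]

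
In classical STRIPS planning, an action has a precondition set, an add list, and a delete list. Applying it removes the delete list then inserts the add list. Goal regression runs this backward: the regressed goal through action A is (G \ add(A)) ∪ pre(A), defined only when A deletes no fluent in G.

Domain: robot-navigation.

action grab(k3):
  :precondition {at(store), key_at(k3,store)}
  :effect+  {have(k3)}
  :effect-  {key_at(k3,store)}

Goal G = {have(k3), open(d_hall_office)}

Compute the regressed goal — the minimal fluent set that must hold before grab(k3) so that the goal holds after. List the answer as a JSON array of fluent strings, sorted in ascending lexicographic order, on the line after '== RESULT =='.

Regress:
  G ∩ del = {}  (empty — regression defined)
  G \ add = {have(k3), open(d_hall_office)} \ {have(k3)} = {open(d_hall_office)}
  ∪ pre   = {open(d_hall_office)} ∪ {at(store), key_at(k3,store)}
          = {at(store), key_at(k3,store), open(d_hall_office)}

== RESULT ==
["at(store)", "key_at(k3,store)", "open(d_hall_office)"]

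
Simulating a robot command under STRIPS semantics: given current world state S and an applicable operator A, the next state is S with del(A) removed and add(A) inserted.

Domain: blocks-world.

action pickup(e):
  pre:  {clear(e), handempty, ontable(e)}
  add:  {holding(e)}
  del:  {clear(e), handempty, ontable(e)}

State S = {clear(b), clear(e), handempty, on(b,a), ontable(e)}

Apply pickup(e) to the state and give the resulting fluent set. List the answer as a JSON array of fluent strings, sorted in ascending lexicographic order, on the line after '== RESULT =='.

Compute (S \ del) ∪ add:
  pre ⊆ S: {clear(e), handempty, ontable(e)} ⊆ S  — applicable
  S \ del = {clear(b), on(b,a)}
  ∪ add   = {clear(b), holding(e), on(b,a)}

== RESULT ==
["clear(b)", "holding(e)", "on(b,a)"]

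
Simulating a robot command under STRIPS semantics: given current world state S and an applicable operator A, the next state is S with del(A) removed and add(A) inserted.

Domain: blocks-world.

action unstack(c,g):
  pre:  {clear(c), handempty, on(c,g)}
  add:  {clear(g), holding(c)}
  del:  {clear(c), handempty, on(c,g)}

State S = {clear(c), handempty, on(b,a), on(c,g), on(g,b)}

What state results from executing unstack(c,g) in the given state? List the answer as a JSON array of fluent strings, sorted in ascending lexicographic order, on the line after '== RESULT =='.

Compute (S \ del) ∪ add:
  pre ⊆ S: {clear(c), handempty, on(c,g)} ⊆ S  — applicable
  S \ del = {on(b,a), on(g,b)}
  ∪ add   = {clear(g), holding(c), on(b,a), on(g,b)}

== RESULT ==
["clear(g)", "holding(c)", "on(b,a)", "on(g,b)"]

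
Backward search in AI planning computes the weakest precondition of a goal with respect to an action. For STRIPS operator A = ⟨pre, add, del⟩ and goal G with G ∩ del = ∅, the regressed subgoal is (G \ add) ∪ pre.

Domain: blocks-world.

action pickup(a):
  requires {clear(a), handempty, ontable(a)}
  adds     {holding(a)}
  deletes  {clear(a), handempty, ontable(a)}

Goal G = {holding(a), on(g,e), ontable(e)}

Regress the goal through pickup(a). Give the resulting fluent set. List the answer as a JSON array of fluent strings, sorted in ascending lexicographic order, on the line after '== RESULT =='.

Regress:
  G ∩ del = {}  (empty — regression defined)
  G \ add = {holding(a), on(g,e), ontable(e)} \ {holding(a)} = {on(g,e), ontable(e)}
  ∪ pre   = {on(g,e), ontable(e)} ∪ {clear(a), handempty, ontable(a)}
          = {clear(a), handempty, on(g,e), ontable(a), ontable(e)}

== RESULT ==
["clear(a)", "handempty", "on(g,e)", "ontable(a)", "ontable(e)"]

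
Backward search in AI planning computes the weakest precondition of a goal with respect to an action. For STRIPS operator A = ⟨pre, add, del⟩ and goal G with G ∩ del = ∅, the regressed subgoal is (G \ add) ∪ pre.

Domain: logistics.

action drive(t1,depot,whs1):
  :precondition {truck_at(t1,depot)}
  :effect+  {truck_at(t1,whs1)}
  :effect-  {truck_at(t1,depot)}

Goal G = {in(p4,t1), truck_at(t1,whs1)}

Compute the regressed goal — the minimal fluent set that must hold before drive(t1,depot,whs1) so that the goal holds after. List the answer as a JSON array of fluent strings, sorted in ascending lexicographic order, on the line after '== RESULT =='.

Compute (G \ add) ∪ pre:
  G ∩ del = {}  (empty — regression defined)
  G \ add = {in(p4,t1), truck_at(t1,whs1)} \ {truck_at(t1,whs1)} = {in(p4,t1)}
  ∪ pre   = {in(p4,t1)} ∪ {truck_at(t1,depot)}
          = {in(p4,t1), truck_at(t1,depot)}

== RESULT ==
["in(p4,t1)", "truck_at(t1,depot)"]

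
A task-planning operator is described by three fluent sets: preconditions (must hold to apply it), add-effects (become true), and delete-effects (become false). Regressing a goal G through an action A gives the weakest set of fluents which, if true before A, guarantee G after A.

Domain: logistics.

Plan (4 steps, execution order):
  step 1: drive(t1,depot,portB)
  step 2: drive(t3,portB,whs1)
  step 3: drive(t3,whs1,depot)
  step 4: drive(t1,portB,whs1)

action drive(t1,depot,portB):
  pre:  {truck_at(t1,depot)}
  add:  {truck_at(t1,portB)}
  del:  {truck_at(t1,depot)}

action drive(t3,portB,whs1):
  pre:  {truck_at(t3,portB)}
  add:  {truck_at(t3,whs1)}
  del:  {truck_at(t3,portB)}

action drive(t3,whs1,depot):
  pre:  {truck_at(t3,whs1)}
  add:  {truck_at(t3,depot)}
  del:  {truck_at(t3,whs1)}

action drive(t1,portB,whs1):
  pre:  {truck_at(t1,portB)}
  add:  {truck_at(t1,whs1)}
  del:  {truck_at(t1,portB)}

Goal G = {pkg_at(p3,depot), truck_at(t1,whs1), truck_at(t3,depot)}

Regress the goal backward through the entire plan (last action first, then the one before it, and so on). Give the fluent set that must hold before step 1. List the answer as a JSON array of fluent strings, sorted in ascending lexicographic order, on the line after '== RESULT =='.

Work backward from the goal:
  through step 4 (drive(t1,portB,whs1)): drop {truck_at(t1,whs1)}, keep {pkg_at(p3,depot), truck_at(t3,depot)}, require {truck_at(t1,portB)}
    → {pkg_at(p3,depot), truck_at(t1,portB), truck_at(t3,depot)}
  through step 3 (drive(t3,whs1,depot)): drop {truck_at(t3,depot)}, keep {pkg_at(p3,depot), truck_at(t1,portB)}, require {truck_at(t3,whs1)}
    → {pkg_at(p3,depot), truck_at(t1,portB), truck_at(t3,whs1)}
  through step 2 (drive(t3,portB,whs1)): drop {truck_at(t3,whs1)}, keep {pkg_at(p3,depot), truck_at(t1,portB)}, require {truck_at(t3,portB)}
    → {pkg_at(p3,depot), truck_at(t1,portB), truck_at(t3,portB)}
  through step 1 (drive(t1,depot,portB)): drop {truck_at(t1,portB)}, keep {pkg_at(p3,depot), truck_at(t3,portB)}, require {truck_at(t1,depot)}
    → {pkg_at(p3,depot), truck_at(t1,depot), truck_at(t3,portB)}

== RESULT ==
["pkg_at(p3,depot)", "truck_at(t1,depot)", "truck_at(t3,portB)"]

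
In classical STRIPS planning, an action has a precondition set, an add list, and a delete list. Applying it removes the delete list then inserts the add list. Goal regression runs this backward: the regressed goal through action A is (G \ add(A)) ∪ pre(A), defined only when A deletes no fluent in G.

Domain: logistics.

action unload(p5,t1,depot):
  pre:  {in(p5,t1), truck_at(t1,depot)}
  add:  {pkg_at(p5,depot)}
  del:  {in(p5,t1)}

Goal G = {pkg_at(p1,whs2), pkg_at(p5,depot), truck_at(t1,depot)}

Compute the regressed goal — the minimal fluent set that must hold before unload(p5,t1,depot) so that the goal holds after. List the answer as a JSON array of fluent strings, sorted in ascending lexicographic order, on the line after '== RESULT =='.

Compute (G \ add) ∪ pre:
  G ∩ del = {}  (empty — regression defined)
  G \ add = {pkg_at(p1,whs2), pkg_at(p5,depot), truck_at(t1,depot)} \ {pkg_at(p5,depot)} = {pkg_at(p1,whs2), truck_at(t1,depot)}
  ∪ pre   = {pkg_at(p1,whs2), truck_at(t1,depot)} ∪ {in(p5,t1), truck_at(t1,depot)}
          = {in(p5,t1), pkg_at(p1,whs2), truck_at(t1,depot)}

== RESULT ==
["in(p5,t1)", "pkg_at(p1,whs2)", "truck_at(t1,depot)"]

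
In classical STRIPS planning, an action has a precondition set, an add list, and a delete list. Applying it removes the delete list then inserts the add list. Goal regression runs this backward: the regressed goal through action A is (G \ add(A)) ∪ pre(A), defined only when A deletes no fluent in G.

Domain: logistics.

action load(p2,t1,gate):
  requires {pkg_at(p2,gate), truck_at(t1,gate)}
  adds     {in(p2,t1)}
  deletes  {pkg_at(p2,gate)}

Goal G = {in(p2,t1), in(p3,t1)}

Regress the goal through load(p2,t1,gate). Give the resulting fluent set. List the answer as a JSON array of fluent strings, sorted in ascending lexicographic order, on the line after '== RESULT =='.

Regress:
  G ∩ del = {}  (empty — regression defined)
  G \ add = {in(p2,t1), in(p3,t1)} \ {in(p2,t1)} = {in(p3,t1)}
  ∪ pre   = {in(p3,t1)} ∪ {pkg_at(p2,gate), truck_at(t1,gate)}
          = {in(p3,t1), pkg_at(p2,gate), truck_at(t1,gate)}

== RESULT ==
["in(p3,t1)", "pkg_at(p2,gate)", "truck_at(t1,gate)"]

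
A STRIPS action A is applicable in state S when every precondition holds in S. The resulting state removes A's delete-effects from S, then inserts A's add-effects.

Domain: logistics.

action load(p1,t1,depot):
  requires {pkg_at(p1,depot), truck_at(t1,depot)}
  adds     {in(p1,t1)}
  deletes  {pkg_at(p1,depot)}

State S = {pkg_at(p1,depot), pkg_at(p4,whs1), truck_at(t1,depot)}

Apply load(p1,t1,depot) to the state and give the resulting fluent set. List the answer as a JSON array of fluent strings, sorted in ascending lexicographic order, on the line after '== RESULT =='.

Compute (S \ del) ∪ add:
  pre ⊆ S: {pkg_at(p1,depot), truck_at(t1,depot)} ⊆ S  — applicable
  S \ del = {pkg_at(p4,whs1), truck_at(t1,depot)}
  ∪ add   = {in(p1,t1), pkg_at(p4,whs1), truck_at(t1,depot)}

== RESULT ==
["in(p1,t1)", "pkg_at(p4,whs1)", "truck_at(t1,depot)"]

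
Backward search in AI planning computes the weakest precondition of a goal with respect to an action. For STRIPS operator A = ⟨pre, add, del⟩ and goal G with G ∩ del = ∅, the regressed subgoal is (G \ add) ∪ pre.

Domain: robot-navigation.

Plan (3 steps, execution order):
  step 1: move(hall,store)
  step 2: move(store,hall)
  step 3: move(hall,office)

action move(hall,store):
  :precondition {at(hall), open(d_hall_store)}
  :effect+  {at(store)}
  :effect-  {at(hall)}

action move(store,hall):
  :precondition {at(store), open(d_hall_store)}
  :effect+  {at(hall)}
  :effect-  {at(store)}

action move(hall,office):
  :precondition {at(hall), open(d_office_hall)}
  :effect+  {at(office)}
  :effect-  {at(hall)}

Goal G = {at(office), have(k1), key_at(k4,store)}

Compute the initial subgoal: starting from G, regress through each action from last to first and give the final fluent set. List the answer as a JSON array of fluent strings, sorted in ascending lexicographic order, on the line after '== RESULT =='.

Work backward from the goal:
  through step 3 (move(hall,office)): drop {at(office)}, keep {have(k1), key_at(k4,store)}, require {at(hall), open(d_office_hall)}
    → {at(hall), have(k1), key_at(k4,store), open(d_office_hall)}
  through step 2 (move(store,hall)): drop {at(hall)}, keep {have(k1), key_at(k4,store), open(d_office_hall)}, require {at(store), open(d_hall_store)}
    → {at(store), have(k1), key_at(k4,store), open(d_hall_store), open(d_office_hall)}
  through step 1 (move(hall,store)): drop {at(store)}, keep {have(k1), key_at(k4,store), open(d_hall_store), open(d_office_hall)}, require {at(hall), open(d_hall_store)}
    → {at(hall), have(k1), key_at(k4,store), open(d_hall_store), open(d_office_hall)}

== RESULT ==
["at(hall)", "have(k1)", "key_at(k4,store)", "open(d_hall_store)", "open(d_office_hall)"]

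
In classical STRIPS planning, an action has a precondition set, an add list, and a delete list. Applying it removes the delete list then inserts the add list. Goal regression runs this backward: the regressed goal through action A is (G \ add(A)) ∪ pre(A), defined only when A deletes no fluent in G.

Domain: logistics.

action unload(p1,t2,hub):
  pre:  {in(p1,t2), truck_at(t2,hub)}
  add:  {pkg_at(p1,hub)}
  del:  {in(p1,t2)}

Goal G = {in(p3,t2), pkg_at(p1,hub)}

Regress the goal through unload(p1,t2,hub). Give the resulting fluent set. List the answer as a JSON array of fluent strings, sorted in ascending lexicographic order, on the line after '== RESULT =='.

Compute (G \ add) ∪ pre:
  G ∩ del = {}  (empty — regression defined)
  G \ add = {in(p3,t2), pkg_at(p1,hub)} \ {pkg_at(p1,hub)} = {in(p3,t2)}
  ∪ pre   = {in(p3,t2)} ∪ {in(p1,t2), truck_at(t2,hub)}
          = {in(p1,t2), in(p3,t2), truck_at(t2,hub)}

== RESULT ==
["in(p1,t2)", "in(p3,t2)", "truck_at(t2,hub)"]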